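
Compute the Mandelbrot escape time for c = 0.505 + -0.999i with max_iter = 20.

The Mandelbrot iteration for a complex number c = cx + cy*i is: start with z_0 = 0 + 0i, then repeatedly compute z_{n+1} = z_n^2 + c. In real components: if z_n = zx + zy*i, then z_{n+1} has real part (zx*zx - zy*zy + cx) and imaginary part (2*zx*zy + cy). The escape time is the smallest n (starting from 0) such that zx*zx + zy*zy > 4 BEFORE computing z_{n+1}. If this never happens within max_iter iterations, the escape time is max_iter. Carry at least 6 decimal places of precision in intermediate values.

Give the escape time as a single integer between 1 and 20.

Answer: 2

Derivation:
z_0 = 0 + 0i, c = 0.5050 + -0.9990i
Iter 1: z = 0.5050 + -0.9990i, |z|^2 = 1.2530
Iter 2: z = -0.2380 + -2.0080i, |z|^2 = 4.0887
Escaped at iteration 2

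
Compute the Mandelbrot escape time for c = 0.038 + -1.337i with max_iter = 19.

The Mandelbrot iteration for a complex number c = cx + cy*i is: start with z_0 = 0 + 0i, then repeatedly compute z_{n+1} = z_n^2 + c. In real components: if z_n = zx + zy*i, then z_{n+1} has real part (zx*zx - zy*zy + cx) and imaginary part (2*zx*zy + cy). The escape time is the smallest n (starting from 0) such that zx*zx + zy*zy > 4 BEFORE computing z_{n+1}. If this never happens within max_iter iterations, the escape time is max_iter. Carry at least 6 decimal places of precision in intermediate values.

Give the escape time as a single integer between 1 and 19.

Answer: 2

Derivation:
z_0 = 0 + 0i, c = 0.0380 + -1.3370i
Iter 1: z = 0.0380 + -1.3370i, |z|^2 = 1.7890
Iter 2: z = -1.7481 + -1.4386i, |z|^2 = 5.1255
Escaped at iteration 2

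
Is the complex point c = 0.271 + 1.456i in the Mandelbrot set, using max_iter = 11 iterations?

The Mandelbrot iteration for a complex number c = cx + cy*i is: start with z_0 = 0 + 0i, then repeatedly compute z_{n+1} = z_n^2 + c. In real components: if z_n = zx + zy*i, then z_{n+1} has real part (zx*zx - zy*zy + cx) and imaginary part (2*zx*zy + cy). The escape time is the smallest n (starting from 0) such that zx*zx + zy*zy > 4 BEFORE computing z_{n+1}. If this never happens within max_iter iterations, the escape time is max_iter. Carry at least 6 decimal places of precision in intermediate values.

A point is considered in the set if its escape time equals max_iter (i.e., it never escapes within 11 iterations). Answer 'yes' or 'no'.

z_0 = 0 + 0i, c = 0.2710 + 1.4560i
Iter 1: z = 0.2710 + 1.4560i, |z|^2 = 2.1934
Iter 2: z = -1.7755 + 2.2452i, |z|^2 = 8.1931
Escaped at iteration 2

Answer: no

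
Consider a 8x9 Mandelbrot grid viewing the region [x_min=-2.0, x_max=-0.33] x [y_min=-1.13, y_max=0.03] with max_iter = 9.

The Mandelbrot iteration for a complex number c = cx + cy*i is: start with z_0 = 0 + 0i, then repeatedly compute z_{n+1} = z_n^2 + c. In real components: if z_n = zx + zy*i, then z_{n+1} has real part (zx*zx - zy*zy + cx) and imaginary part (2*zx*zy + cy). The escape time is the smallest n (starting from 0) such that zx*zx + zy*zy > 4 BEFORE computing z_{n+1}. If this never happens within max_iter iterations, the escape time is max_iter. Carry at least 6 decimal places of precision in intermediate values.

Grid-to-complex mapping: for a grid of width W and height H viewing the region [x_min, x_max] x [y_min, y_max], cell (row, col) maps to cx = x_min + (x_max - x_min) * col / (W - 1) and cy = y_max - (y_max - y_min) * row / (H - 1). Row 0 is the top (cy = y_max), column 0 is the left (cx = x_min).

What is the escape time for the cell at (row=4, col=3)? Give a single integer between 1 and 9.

Answer: 3

Derivation:
z_0 = 0 + 0i, c = -1.2843 + -0.5500i
Iter 1: z = -1.2843 + -0.5500i, |z|^2 = 1.9519
Iter 2: z = 0.0626 + 0.8627i, |z|^2 = 0.7482
Iter 3: z = -2.0246 + -0.4420i, |z|^2 = 4.2945
Escaped at iteration 3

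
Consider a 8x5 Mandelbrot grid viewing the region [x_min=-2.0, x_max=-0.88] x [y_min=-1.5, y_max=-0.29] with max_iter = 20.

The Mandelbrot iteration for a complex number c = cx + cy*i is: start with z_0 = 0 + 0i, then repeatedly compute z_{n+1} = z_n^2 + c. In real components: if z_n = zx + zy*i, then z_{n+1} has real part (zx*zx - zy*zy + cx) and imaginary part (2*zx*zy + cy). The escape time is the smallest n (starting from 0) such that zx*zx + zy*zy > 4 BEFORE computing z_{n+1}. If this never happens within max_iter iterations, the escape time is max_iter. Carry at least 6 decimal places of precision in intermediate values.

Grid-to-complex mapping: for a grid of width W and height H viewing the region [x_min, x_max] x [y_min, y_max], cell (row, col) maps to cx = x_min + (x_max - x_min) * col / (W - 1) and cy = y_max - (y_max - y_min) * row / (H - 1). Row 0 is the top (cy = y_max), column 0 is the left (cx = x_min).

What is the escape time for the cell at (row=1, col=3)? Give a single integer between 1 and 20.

Answer: 3

Derivation:
z_0 = 0 + 0i, c = -1.5200 + -0.5925i
Iter 1: z = -1.5200 + -0.5925i, |z|^2 = 2.6615
Iter 2: z = 0.4393 + 1.2087i, |z|^2 = 1.6540
Iter 3: z = -2.7879 + 0.4696i, |z|^2 = 7.9931
Escaped at iteration 3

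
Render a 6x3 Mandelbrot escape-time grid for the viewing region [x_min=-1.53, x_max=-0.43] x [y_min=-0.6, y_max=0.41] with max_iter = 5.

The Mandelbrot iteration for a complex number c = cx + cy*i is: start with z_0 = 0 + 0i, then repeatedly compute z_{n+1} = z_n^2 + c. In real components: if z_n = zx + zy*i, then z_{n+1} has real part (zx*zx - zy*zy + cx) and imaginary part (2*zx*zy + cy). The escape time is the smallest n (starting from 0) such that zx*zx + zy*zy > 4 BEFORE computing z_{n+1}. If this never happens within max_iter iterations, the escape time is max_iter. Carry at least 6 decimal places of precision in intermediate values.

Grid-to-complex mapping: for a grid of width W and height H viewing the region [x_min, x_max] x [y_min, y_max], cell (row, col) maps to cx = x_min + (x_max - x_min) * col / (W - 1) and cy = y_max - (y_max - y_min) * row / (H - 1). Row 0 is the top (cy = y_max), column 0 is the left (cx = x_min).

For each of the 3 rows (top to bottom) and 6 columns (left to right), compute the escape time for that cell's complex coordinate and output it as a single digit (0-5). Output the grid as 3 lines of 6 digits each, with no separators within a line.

Answer: 455555
555555
334555

Derivation:
(row=0, col=0): c = -1.5300 + 0.4100i → escape time 4
(row=0, col=1): c = -1.3100 + 0.4100i → escape time 5
(row=0, col=2): c = -1.0900 + 0.4100i → escape time 5
(row=0, col=3): c = -0.8700 + 0.4100i → escape time 5
(row=0, col=4): c = -0.6500 + 0.4100i → escape time 5
(row=0, col=5): c = -0.4300 + 0.4100i → escape time 5
(row=1, col=0): c = -1.5300 + -0.0950i → escape time 5
(row=1, col=1): c = -1.3100 + -0.0950i → escape time 5
(row=1, col=2): c = -1.0900 + -0.0950i → escape time 5
(row=1, col=3): c = -0.8700 + -0.0950i → escape time 5
(row=1, col=4): c = -0.6500 + -0.0950i → escape time 5
(row=1, col=5): c = -0.4300 + -0.0950i → escape time 5
(row=2, col=0): c = -1.5300 + -0.6000i → escape time 3
(row=2, col=1): c = -1.3100 + -0.6000i → escape time 3
(row=2, col=2): c = -1.0900 + -0.6000i → escape time 4
(row=2, col=3): c = -0.8700 + -0.6000i → escape time 5
(row=2, col=4): c = -0.6500 + -0.6000i → escape time 5
(row=2, col=5): c = -0.4300 + -0.6000i → escape time 5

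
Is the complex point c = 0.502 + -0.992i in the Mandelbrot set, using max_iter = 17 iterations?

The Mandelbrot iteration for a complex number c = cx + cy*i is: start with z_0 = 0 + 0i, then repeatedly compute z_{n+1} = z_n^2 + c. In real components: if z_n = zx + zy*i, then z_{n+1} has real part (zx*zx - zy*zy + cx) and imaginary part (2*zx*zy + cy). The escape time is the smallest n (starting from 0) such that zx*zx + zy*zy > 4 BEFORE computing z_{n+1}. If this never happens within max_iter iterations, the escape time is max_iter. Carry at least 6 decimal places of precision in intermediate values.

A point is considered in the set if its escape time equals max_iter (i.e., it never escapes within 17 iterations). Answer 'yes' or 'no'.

Answer: no

Derivation:
z_0 = 0 + 0i, c = 0.5020 + -0.9920i
Iter 1: z = 0.5020 + -0.9920i, |z|^2 = 1.2361
Iter 2: z = -0.2301 + -1.9880i, |z|^2 = 4.0049
Escaped at iteration 2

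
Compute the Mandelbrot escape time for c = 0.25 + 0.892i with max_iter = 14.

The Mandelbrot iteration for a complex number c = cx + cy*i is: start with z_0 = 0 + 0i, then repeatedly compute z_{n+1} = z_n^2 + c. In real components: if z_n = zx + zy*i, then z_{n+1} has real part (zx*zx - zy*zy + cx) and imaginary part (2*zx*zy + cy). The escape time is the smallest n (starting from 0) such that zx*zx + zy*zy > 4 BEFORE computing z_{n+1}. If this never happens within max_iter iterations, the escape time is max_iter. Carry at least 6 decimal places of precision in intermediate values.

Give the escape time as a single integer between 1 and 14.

Answer: 4

Derivation:
z_0 = 0 + 0i, c = 0.2500 + 0.8920i
Iter 1: z = 0.2500 + 0.8920i, |z|^2 = 0.8582
Iter 2: z = -0.4832 + 1.3380i, |z|^2 = 2.0237
Iter 3: z = -1.3068 + -0.4009i, |z|^2 = 1.8685
Iter 4: z = 1.7970 + 1.9399i, |z|^2 = 6.9923
Escaped at iteration 4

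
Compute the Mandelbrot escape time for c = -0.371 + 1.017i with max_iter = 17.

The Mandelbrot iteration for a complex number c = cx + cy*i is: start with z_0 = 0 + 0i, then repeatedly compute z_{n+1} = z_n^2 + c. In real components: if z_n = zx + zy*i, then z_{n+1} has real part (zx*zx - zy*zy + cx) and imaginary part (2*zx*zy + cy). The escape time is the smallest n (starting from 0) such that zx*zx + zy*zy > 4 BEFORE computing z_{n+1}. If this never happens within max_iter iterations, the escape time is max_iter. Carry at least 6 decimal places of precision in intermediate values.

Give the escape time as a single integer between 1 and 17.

z_0 = 0 + 0i, c = -0.3710 + 1.0170i
Iter 1: z = -0.3710 + 1.0170i, |z|^2 = 1.1719
Iter 2: z = -1.2676 + 0.2624i, |z|^2 = 1.6758
Iter 3: z = 1.1671 + 0.3518i, |z|^2 = 1.4858
Iter 4: z = 0.8673 + 1.8381i, |z|^2 = 4.1309
Escaped at iteration 4

Answer: 4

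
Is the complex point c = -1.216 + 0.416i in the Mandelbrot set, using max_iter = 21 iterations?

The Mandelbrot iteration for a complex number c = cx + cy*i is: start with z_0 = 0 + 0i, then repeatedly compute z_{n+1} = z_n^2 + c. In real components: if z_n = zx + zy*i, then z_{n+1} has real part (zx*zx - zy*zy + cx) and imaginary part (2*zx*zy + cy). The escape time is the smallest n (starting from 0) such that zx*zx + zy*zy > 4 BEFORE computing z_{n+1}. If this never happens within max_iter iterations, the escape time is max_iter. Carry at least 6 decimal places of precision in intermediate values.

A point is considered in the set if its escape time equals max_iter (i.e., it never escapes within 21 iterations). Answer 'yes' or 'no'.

Answer: no

Derivation:
z_0 = 0 + 0i, c = -1.2160 + 0.4160i
Iter 1: z = -1.2160 + 0.4160i, |z|^2 = 1.6517
Iter 2: z = 0.0896 + -0.5957i, |z|^2 = 0.3629
Iter 3: z = -1.5628 + 0.3092i, |z|^2 = 2.5381
Iter 4: z = 1.1308 + -0.5506i, |z|^2 = 1.5820
Iter 5: z = -0.2404 + -0.8293i, |z|^2 = 0.7455
Iter 6: z = -1.8460 + 0.8147i, |z|^2 = 4.0714
Escaped at iteration 6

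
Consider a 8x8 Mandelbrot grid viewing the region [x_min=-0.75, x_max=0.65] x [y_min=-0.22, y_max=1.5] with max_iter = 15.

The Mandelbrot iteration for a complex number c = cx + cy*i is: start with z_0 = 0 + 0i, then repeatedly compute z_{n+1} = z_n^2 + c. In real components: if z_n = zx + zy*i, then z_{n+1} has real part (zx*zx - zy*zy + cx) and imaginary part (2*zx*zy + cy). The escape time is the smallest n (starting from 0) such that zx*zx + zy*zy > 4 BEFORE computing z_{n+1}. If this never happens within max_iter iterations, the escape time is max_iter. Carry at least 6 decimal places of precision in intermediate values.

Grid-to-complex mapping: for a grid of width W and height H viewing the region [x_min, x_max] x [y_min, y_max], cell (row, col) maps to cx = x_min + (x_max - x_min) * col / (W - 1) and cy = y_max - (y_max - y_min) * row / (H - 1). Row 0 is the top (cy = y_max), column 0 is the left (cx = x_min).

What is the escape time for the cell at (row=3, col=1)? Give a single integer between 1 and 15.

Answer: 6

Derivation:
z_0 = 0 + 0i, c = -0.5500 + 0.7629i
Iter 1: z = -0.5500 + 0.7629i, |z|^2 = 0.8845
Iter 2: z = -0.8295 + -0.0763i, |z|^2 = 0.6938
Iter 3: z = 0.1322 + 0.8894i, |z|^2 = 0.8085
Iter 4: z = -1.3236 + 0.9980i, |z|^2 = 2.7478
Iter 5: z = 0.2059 + -1.8789i, |z|^2 = 3.5727
Iter 6: z = -4.0379 + -0.0110i, |z|^2 = 16.3045
Escaped at iteration 6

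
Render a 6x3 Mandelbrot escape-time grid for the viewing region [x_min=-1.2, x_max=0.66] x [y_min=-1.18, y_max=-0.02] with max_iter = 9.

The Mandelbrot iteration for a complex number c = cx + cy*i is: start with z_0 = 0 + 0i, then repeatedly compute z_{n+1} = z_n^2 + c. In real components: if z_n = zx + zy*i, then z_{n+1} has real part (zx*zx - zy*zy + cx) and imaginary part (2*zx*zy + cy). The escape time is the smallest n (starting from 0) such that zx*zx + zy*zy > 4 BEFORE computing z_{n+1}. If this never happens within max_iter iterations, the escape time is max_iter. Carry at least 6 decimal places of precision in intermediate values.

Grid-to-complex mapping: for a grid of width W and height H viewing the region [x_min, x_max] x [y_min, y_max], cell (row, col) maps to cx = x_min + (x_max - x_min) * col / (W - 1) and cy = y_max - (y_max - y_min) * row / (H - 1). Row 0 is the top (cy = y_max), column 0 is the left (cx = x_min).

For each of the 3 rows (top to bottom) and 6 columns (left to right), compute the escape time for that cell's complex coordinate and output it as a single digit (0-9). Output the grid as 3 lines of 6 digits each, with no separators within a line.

(row=0, col=0): c = -1.2000 + -0.0200i → escape time 9
(row=0, col=1): c = -0.8280 + -0.0200i → escape time 9
(row=0, col=2): c = -0.4560 + -0.0200i → escape time 9
(row=0, col=3): c = -0.0840 + -0.0200i → escape time 9
(row=0, col=4): c = 0.2880 + -0.0200i → escape time 9
(row=0, col=5): c = 0.6600 + -0.0200i → escape time 4
(row=1, col=0): c = -1.2000 + -0.6000i → escape time 3
(row=1, col=1): c = -0.8280 + -0.6000i → escape time 5
(row=1, col=2): c = -0.4560 + -0.6000i → escape time 9
(row=1, col=3): c = -0.0840 + -0.6000i → escape time 9
(row=1, col=4): c = 0.2880 + -0.6000i → escape time 9
(row=1, col=5): c = 0.6600 + -0.6000i → escape time 3
(row=2, col=0): c = -1.2000 + -1.1800i → escape time 2
(row=2, col=1): c = -0.8280 + -1.1800i → escape time 3
(row=2, col=2): c = -0.4560 + -1.1800i → escape time 3
(row=2, col=3): c = -0.0840 + -1.1800i → escape time 3
(row=2, col=4): c = 0.2880 + -1.1800i → escape time 2
(row=2, col=5): c = 0.6600 + -1.1800i → escape time 2

Answer: 999994
359993
233322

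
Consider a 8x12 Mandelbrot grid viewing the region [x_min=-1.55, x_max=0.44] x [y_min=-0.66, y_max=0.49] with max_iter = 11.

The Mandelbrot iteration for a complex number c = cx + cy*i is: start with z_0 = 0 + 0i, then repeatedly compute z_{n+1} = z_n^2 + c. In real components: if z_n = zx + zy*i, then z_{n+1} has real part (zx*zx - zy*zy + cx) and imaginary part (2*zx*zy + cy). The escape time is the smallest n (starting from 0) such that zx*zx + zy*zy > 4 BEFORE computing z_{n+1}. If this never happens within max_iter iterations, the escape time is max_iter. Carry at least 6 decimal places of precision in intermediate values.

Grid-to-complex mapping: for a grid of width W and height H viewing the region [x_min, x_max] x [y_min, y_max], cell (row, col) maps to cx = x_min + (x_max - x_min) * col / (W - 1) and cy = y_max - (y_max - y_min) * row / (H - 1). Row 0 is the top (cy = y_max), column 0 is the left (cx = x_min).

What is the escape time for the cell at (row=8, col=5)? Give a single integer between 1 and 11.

Answer: 11

Derivation:
z_0 = 0 + 0i, c = -0.1286 + -0.3464i
Iter 1: z = -0.1286 + -0.3464i, |z|^2 = 0.1365
Iter 2: z = -0.2320 + -0.2573i, |z|^2 = 0.1200
Iter 3: z = -0.1409 + -0.2270i, |z|^2 = 0.0714
Iter 4: z = -0.1602 + -0.2824i, |z|^2 = 0.1054
Iter 5: z = -0.1826 + -0.2559i, |z|^2 = 0.0988
Iter 6: z = -0.1607 + -0.2529i, |z|^2 = 0.0898
Iter 7: z = -0.1667 + -0.2651i, |z|^2 = 0.0981
Iter 8: z = -0.1711 + -0.2580i, |z|^2 = 0.0958
Iter 9: z = -0.1659 + -0.2581i, |z|^2 = 0.0941
Iter 10: z = -0.1677 + -0.2607i, |z|^2 = 0.0961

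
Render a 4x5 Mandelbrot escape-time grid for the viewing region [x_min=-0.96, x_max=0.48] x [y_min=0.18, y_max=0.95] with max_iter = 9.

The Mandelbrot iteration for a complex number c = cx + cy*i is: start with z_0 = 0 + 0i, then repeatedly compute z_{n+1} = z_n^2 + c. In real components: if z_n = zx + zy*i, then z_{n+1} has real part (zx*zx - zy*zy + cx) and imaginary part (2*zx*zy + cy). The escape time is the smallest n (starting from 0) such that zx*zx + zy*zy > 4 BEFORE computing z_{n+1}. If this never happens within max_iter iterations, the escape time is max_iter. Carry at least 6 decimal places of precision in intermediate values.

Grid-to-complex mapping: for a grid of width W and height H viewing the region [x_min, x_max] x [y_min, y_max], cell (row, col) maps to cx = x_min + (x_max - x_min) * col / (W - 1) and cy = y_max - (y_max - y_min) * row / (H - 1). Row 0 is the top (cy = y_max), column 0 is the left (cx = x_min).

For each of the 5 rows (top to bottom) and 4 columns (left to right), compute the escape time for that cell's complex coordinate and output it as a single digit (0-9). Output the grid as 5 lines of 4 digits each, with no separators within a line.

Answer: 3473
4693
5995
8997
9995

Derivation:
(row=0, col=0): c = -0.9600 + 0.9500i → escape time 3
(row=0, col=1): c = -0.4800 + 0.9500i → escape time 4
(row=0, col=2): c = 0.0000 + 0.9500i → escape time 7
(row=0, col=3): c = 0.4800 + 0.9500i → escape time 3
(row=1, col=0): c = -0.9600 + 0.7575i → escape time 4
(row=1, col=1): c = -0.4800 + 0.7575i → escape time 6
(row=1, col=2): c = 0.0000 + 0.7575i → escape time 9
(row=1, col=3): c = 0.4800 + 0.7575i → escape time 3
(row=2, col=0): c = -0.9600 + 0.5650i → escape time 5
(row=2, col=1): c = -0.4800 + 0.5650i → escape time 9
(row=2, col=2): c = 0.0000 + 0.5650i → escape time 9
(row=2, col=3): c = 0.4800 + 0.5650i → escape time 5
(row=3, col=0): c = -0.9600 + 0.3725i → escape time 8
(row=3, col=1): c = -0.4800 + 0.3725i → escape time 9
(row=3, col=2): c = 0.0000 + 0.3725i → escape time 9
(row=3, col=3): c = 0.4800 + 0.3725i → escape time 7
(row=4, col=0): c = -0.9600 + 0.1800i → escape time 9
(row=4, col=1): c = -0.4800 + 0.1800i → escape time 9
(row=4, col=2): c = 0.0000 + 0.1800i → escape time 9
(row=4, col=3): c = 0.4800 + 0.1800i → escape time 5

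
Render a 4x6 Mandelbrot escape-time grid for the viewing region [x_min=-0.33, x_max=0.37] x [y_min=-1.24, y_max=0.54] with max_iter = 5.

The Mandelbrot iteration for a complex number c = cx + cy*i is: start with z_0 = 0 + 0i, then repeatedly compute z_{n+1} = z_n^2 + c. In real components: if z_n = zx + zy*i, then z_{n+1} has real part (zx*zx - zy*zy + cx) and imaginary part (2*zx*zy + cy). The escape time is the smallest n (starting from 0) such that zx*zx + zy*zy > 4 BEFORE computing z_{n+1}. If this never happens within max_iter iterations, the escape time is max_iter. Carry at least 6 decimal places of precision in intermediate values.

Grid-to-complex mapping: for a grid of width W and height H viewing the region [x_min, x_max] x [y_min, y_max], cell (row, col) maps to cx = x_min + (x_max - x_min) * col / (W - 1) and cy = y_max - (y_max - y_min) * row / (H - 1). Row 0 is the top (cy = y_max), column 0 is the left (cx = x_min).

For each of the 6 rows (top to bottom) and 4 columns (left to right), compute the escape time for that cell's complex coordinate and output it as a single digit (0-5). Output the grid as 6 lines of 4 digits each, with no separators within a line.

Answer: 5555
5555
5555
5555
5554
3322

Derivation:
(row=0, col=0): c = -0.3300 + 0.5400i → escape time 5
(row=0, col=1): c = -0.0967 + 0.5400i → escape time 5
(row=0, col=2): c = 0.1367 + 0.5400i → escape time 5
(row=0, col=3): c = 0.3700 + 0.5400i → escape time 5
(row=1, col=0): c = -0.3300 + 0.1840i → escape time 5
(row=1, col=1): c = -0.0967 + 0.1840i → escape time 5
(row=1, col=2): c = 0.1367 + 0.1840i → escape time 5
(row=1, col=3): c = 0.3700 + 0.1840i → escape time 5
(row=2, col=0): c = -0.3300 + -0.1720i → escape time 5
(row=2, col=1): c = -0.0967 + -0.1720i → escape time 5
(row=2, col=2): c = 0.1367 + -0.1720i → escape time 5
(row=2, col=3): c = 0.3700 + -0.1720i → escape time 5
(row=3, col=0): c = -0.3300 + -0.5280i → escape time 5
(row=3, col=1): c = -0.0967 + -0.5280i → escape time 5
(row=3, col=2): c = 0.1367 + -0.5280i → escape time 5
(row=3, col=3): c = 0.3700 + -0.5280i → escape time 5
(row=4, col=0): c = -0.3300 + -0.8840i → escape time 5
(row=4, col=1): c = -0.0967 + -0.8840i → escape time 5
(row=4, col=2): c = 0.1367 + -0.8840i → escape time 5
(row=4, col=3): c = 0.3700 + -0.8840i → escape time 4
(row=5, col=0): c = -0.3300 + -1.2400i → escape time 3
(row=5, col=1): c = -0.0967 + -1.2400i → escape time 3
(row=5, col=2): c = 0.1367 + -1.2400i → escape time 2
(row=5, col=3): c = 0.3700 + -1.2400i → escape time 2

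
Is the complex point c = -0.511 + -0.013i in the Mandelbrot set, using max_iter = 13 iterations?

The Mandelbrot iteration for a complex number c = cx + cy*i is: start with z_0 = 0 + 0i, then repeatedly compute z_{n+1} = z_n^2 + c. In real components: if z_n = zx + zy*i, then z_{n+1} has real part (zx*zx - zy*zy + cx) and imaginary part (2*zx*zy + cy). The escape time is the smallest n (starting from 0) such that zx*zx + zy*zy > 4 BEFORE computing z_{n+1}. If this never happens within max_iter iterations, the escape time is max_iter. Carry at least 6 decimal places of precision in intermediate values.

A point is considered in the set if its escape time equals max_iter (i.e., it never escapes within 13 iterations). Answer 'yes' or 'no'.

Answer: yes

Derivation:
z_0 = 0 + 0i, c = -0.5110 + -0.0130i
Iter 1: z = -0.5110 + -0.0130i, |z|^2 = 0.2613
Iter 2: z = -0.2500 + 0.0003i, |z|^2 = 0.0625
Iter 3: z = -0.4485 + -0.0131i, |z|^2 = 0.2013
Iter 4: z = -0.3100 + -0.0012i, |z|^2 = 0.0961
Iter 5: z = -0.4149 + -0.0122i, |z|^2 = 0.1723
Iter 6: z = -0.3390 + -0.0028i, |z|^2 = 0.1149
Iter 7: z = -0.3961 + -0.0111i, |z|^2 = 0.1570
Iter 8: z = -0.3543 + -0.0042i, |z|^2 = 0.1255
Iter 9: z = -0.3855 + -0.0100i, |z|^2 = 0.1487
Iter 10: z = -0.3625 + -0.0053i, |z|^2 = 0.1314
Iter 11: z = -0.3796 + -0.0092i, |z|^2 = 0.1442
Iter 12: z = -0.3670 + -0.0060i, |z|^2 = 0.1347
Did not escape in 13 iterations → in set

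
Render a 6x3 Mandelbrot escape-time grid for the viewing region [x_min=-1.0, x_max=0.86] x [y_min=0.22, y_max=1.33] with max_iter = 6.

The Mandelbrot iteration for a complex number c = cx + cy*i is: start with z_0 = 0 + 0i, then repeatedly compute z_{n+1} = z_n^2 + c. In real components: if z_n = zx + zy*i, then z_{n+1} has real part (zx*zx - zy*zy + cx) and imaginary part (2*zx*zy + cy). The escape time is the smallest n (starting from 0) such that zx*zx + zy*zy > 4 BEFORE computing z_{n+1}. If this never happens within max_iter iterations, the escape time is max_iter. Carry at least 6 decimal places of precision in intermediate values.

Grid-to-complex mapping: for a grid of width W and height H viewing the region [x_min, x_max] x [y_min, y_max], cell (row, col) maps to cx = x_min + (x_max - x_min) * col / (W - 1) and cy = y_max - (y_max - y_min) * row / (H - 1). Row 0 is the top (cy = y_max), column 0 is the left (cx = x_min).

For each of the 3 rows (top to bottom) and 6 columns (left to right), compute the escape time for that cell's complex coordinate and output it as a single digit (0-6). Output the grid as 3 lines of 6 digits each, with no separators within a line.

(row=0, col=0): c = -1.0000 + 1.3300i → escape time 2
(row=0, col=1): c = -0.6280 + 1.3300i → escape time 2
(row=0, col=2): c = -0.2560 + 1.3300i → escape time 2
(row=0, col=3): c = 0.1160 + 1.3300i → escape time 2
(row=0, col=4): c = 0.4880 + 1.3300i → escape time 2
(row=0, col=5): c = 0.8600 + 1.3300i → escape time 2
(row=1, col=0): c = -1.0000 + 0.7750i → escape time 3
(row=1, col=1): c = -0.6280 + 0.7750i → escape time 4
(row=1, col=2): c = -0.2560 + 0.7750i → escape time 6
(row=1, col=3): c = 0.1160 + 0.7750i → escape time 6
(row=1, col=4): c = 0.4880 + 0.7750i → escape time 3
(row=1, col=5): c = 0.8600 + 0.7750i → escape time 2
(row=2, col=0): c = -1.0000 + 0.2200i → escape time 6
(row=2, col=1): c = -0.6280 + 0.2200i → escape time 6
(row=2, col=2): c = -0.2560 + 0.2200i → escape time 6
(row=2, col=3): c = 0.1160 + 0.2200i → escape time 6
(row=2, col=4): c = 0.4880 + 0.2200i → escape time 5
(row=2, col=5): c = 0.8600 + 0.2200i → escape time 3

Answer: 222222
346632
666653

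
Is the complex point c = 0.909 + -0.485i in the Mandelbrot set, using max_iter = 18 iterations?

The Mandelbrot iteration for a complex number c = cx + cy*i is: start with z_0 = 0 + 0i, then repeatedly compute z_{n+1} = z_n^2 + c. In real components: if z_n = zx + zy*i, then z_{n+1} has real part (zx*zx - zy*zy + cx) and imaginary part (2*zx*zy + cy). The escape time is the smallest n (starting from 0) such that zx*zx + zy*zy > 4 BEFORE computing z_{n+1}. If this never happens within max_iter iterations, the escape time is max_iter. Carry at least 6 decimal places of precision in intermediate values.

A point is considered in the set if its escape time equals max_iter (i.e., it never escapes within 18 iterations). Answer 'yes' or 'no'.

z_0 = 0 + 0i, c = 0.9090 + -0.4850i
Iter 1: z = 0.9090 + -0.4850i, |z|^2 = 1.0615
Iter 2: z = 1.5001 + -1.3667i, |z|^2 = 4.1181
Escaped at iteration 2

Answer: no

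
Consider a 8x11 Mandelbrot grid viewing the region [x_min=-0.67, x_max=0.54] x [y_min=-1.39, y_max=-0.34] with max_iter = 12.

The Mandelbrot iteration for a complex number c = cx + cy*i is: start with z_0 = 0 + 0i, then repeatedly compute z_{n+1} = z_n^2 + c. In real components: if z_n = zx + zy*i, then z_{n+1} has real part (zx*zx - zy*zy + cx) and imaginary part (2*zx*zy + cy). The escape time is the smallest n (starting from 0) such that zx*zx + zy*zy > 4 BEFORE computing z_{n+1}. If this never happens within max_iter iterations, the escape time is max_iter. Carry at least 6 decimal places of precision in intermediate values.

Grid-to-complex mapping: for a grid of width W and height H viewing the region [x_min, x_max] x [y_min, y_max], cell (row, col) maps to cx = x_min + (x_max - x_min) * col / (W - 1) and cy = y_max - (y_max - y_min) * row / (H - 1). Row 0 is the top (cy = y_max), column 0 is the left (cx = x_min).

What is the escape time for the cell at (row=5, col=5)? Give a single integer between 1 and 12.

z_0 = 0 + 0i, c = 0.1943 + -0.8650i
Iter 1: z = 0.1943 + -0.8650i, |z|^2 = 0.7860
Iter 2: z = -0.5162 + -1.2011i, |z|^2 = 1.7091
Iter 3: z = -0.9819 + 0.3750i, |z|^2 = 1.1048
Iter 4: z = 1.0178 + -1.6015i, |z|^2 = 3.6007
Iter 5: z = -1.3344 + -4.1251i, |z|^2 = 18.7973
Escaped at iteration 5

Answer: 5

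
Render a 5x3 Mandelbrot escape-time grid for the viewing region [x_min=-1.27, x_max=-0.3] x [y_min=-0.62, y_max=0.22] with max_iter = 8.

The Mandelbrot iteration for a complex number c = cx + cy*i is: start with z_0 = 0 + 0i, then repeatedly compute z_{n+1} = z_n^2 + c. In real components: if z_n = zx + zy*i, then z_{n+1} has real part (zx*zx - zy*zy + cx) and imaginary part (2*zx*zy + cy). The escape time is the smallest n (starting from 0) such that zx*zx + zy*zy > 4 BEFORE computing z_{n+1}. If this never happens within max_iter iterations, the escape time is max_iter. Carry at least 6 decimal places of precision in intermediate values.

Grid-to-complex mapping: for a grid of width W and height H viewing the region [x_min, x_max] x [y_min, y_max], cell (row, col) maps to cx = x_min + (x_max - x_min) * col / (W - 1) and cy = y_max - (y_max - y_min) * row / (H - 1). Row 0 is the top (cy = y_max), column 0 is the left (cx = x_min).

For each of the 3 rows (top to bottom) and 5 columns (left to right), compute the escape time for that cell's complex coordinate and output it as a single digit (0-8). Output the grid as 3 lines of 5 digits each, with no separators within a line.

(row=0, col=0): c = -1.2700 + 0.2200i → escape time 8
(row=0, col=1): c = -1.0275 + 0.2200i → escape time 8
(row=0, col=2): c = -0.7850 + 0.2200i → escape time 8
(row=0, col=3): c = -0.5425 + 0.2200i → escape time 8
(row=0, col=4): c = -0.3000 + 0.2200i → escape time 8
(row=1, col=0): c = -1.2700 + -0.2000i → escape time 8
(row=1, col=1): c = -1.0275 + -0.2000i → escape time 8
(row=1, col=2): c = -0.7850 + -0.2000i → escape time 8
(row=1, col=3): c = -0.5425 + -0.2000i → escape time 8
(row=1, col=4): c = -0.3000 + -0.2000i → escape time 8
(row=2, col=0): c = -1.2700 + -0.6200i → escape time 3
(row=2, col=1): c = -1.0275 + -0.6200i → escape time 4
(row=2, col=2): c = -0.7850 + -0.6200i → escape time 5
(row=2, col=3): c = -0.5425 + -0.6200i → escape time 8
(row=2, col=4): c = -0.3000 + -0.6200i → escape time 8

Answer: 88888
88888
34588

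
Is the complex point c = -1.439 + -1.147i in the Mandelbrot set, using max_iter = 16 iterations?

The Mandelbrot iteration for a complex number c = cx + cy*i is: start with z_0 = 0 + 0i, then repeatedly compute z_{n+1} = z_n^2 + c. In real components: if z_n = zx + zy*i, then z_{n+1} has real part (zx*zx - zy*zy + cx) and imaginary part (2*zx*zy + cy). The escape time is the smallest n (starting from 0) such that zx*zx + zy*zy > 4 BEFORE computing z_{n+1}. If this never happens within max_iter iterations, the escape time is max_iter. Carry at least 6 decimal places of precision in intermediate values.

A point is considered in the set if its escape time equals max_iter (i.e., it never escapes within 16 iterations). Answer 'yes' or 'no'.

Answer: no

Derivation:
z_0 = 0 + 0i, c = -1.4390 + -1.1470i
Iter 1: z = -1.4390 + -1.1470i, |z|^2 = 3.3863
Iter 2: z = -0.6839 + 2.1541i, |z|^2 = 5.1077
Escaped at iteration 2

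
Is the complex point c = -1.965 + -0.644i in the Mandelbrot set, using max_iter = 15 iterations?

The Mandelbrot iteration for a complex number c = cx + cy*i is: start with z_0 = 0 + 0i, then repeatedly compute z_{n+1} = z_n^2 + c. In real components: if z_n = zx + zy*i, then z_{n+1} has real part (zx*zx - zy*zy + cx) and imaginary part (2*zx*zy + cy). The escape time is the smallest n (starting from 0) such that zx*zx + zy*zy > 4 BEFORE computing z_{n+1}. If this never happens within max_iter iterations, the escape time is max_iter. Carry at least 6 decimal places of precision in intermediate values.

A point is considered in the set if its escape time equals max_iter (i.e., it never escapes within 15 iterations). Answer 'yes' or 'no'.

z_0 = 0 + 0i, c = -1.9650 + -0.6440i
Iter 1: z = -1.9650 + -0.6440i, |z|^2 = 4.2760
Escaped at iteration 1

Answer: no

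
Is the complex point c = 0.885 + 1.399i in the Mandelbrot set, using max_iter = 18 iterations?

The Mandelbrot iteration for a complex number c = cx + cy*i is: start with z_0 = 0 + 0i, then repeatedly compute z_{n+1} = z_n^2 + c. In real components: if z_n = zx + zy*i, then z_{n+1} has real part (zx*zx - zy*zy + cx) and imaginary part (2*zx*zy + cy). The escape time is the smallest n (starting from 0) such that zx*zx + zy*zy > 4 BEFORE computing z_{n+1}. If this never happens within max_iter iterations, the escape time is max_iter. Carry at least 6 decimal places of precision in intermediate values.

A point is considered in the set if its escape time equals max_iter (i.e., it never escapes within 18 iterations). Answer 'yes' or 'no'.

z_0 = 0 + 0i, c = 0.8850 + 1.3990i
Iter 1: z = 0.8850 + 1.3990i, |z|^2 = 2.7404
Iter 2: z = -0.2890 + 3.8752i, |z|^2 = 15.1009
Escaped at iteration 2

Answer: no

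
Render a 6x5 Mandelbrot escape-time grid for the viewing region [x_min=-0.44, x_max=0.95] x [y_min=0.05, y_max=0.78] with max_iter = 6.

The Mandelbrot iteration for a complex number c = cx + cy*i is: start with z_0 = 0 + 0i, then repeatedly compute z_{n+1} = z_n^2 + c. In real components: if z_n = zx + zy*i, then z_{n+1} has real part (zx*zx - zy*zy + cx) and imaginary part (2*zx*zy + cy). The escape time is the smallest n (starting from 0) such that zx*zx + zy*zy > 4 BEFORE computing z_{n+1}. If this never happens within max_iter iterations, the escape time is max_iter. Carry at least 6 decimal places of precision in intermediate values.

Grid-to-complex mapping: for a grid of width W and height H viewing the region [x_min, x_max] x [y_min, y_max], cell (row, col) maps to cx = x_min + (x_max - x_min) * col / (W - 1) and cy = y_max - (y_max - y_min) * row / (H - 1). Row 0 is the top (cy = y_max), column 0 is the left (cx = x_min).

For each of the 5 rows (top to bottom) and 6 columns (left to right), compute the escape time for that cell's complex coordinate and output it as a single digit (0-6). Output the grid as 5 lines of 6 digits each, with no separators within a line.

(row=0, col=0): c = -0.4400 + 0.7800i → escape time 6
(row=0, col=1): c = -0.1620 + 0.7800i → escape time 6
(row=0, col=2): c = 0.1160 + 0.7800i → escape time 6
(row=0, col=3): c = 0.3940 + 0.7800i → escape time 4
(row=0, col=4): c = 0.6720 + 0.7800i → escape time 3
(row=0, col=5): c = 0.9500 + 0.7800i → escape time 2
(row=1, col=0): c = -0.4400 + 0.5975i → escape time 6
(row=1, col=1): c = -0.1620 + 0.5975i → escape time 6
(row=1, col=2): c = 0.1160 + 0.5975i → escape time 6
(row=1, col=3): c = 0.3940 + 0.5975i → escape time 6
(row=1, col=4): c = 0.6720 + 0.5975i → escape time 3
(row=1, col=5): c = 0.9500 + 0.5975i → escape time 2
(row=2, col=0): c = -0.4400 + 0.4150i → escape time 6
(row=2, col=1): c = -0.1620 + 0.4150i → escape time 6
(row=2, col=2): c = 0.1160 + 0.4150i → escape time 6
(row=2, col=3): c = 0.3940 + 0.4150i → escape time 6
(row=2, col=4): c = 0.6720 + 0.4150i → escape time 3
(row=2, col=5): c = 0.9500 + 0.4150i → escape time 2
(row=3, col=0): c = -0.4400 + 0.2325i → escape time 6
(row=3, col=1): c = -0.1620 + 0.2325i → escape time 6
(row=3, col=2): c = 0.1160 + 0.2325i → escape time 6
(row=3, col=3): c = 0.3940 + 0.2325i → escape time 6
(row=3, col=4): c = 0.6720 + 0.2325i → escape time 3
(row=3, col=5): c = 0.9500 + 0.2325i → escape time 3
(row=4, col=0): c = -0.4400 + 0.0500i → escape time 6
(row=4, col=1): c = -0.1620 + 0.0500i → escape time 6
(row=4, col=2): c = 0.1160 + 0.0500i → escape time 6
(row=4, col=3): c = 0.3940 + 0.0500i → escape time 6
(row=4, col=4): c = 0.6720 + 0.0500i → escape time 4
(row=4, col=5): c = 0.9500 + 0.0500i → escape time 3

Answer: 666432
666632
666632
666633
666643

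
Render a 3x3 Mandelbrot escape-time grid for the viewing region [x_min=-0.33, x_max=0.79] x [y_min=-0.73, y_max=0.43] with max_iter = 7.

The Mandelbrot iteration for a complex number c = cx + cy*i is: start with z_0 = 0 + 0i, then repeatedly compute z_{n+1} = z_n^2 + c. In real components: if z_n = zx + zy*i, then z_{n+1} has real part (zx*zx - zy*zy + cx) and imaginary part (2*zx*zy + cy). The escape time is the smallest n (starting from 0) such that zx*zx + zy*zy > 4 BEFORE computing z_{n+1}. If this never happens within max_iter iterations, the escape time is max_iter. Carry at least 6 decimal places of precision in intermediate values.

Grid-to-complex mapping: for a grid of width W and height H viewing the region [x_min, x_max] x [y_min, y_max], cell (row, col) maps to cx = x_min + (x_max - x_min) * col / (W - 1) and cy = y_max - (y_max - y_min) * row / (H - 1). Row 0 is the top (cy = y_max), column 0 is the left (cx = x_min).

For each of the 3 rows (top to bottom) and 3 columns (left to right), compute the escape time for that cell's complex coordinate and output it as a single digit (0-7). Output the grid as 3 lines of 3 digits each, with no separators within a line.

Answer: 773
773
762

Derivation:
(row=0, col=0): c = -0.3300 + 0.4300i → escape time 7
(row=0, col=1): c = 0.2300 + 0.4300i → escape time 7
(row=0, col=2): c = 0.7900 + 0.4300i → escape time 3
(row=1, col=0): c = -0.3300 + -0.1500i → escape time 7
(row=1, col=1): c = 0.2300 + -0.1500i → escape time 7
(row=1, col=2): c = 0.7900 + -0.1500i → escape time 3
(row=2, col=0): c = -0.3300 + -0.7300i → escape time 7
(row=2, col=1): c = 0.2300 + -0.7300i → escape time 6
(row=2, col=2): c = 0.7900 + -0.7300i → escape time 2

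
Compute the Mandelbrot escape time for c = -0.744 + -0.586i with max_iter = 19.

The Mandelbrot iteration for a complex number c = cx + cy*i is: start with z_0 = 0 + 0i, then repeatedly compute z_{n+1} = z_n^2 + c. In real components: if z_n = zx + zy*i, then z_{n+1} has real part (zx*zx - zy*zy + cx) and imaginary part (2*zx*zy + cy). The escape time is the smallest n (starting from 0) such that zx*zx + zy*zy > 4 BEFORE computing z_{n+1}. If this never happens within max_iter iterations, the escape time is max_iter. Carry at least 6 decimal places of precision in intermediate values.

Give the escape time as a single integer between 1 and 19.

z_0 = 0 + 0i, c = -0.7440 + -0.5860i
Iter 1: z = -0.7440 + -0.5860i, |z|^2 = 0.8969
Iter 2: z = -0.5339 + 0.2860i, |z|^2 = 0.3668
Iter 3: z = -0.5408 + -0.8913i, |z|^2 = 1.0869
Iter 4: z = -1.2460 + 0.3780i, |z|^2 = 1.6955
Iter 5: z = 0.6657 + -1.5280i, |z|^2 = 2.7781
Iter 6: z = -2.6357 + -2.6205i, |z|^2 = 13.8142
Escaped at iteration 6

Answer: 6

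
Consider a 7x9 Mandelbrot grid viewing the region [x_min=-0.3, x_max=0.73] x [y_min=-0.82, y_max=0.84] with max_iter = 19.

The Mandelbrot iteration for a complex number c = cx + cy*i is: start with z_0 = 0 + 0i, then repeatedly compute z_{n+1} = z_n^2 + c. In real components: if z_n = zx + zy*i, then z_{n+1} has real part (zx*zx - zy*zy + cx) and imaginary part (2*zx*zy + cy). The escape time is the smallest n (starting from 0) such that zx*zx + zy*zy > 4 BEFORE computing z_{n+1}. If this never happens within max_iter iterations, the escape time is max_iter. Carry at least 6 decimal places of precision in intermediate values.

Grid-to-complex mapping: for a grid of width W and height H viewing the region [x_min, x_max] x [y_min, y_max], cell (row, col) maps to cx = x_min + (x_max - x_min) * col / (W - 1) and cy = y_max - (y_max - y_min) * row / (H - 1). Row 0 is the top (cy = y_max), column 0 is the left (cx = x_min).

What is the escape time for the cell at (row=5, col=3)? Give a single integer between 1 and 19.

z_0 = 0 + 0i, c = 0.2150 + -0.1975i
Iter 1: z = 0.2150 + -0.1975i, |z|^2 = 0.0852
Iter 2: z = 0.2222 + -0.2824i, |z|^2 = 0.1291
Iter 3: z = 0.1846 + -0.3230i, |z|^2 = 0.1384
Iter 4: z = 0.1447 + -0.3168i, |z|^2 = 0.1213
Iter 5: z = 0.1356 + -0.2892i, |z|^2 = 0.1020
Iter 6: z = 0.1498 + -0.2759i, |z|^2 = 0.0986
Iter 7: z = 0.1613 + -0.2801i, |z|^2 = 0.1045
Iter 8: z = 0.1625 + -0.2879i, |z|^2 = 0.1093
Iter 9: z = 0.1585 + -0.2911i, |z|^2 = 0.1099
Iter 10: z = 0.1554 + -0.2898i, |z|^2 = 0.1081
Iter 11: z = 0.1552 + -0.2876i, |z|^2 = 0.1068
Iter 12: z = 0.1564 + -0.2867i, |z|^2 = 0.1067
Iter 13: z = 0.1572 + -0.2872i, |z|^2 = 0.1072
Iter 14: z = 0.1572 + -0.2878i, |z|^2 = 0.1076
Iter 15: z = 0.1569 + -0.2880i, |z|^2 = 0.1076
Iter 16: z = 0.1567 + -0.2879i, |z|^2 = 0.1074
Iter 17: z = 0.1567 + -0.2877i, |z|^2 = 0.1073
Iter 18: z = 0.1568 + -0.2876i, |z|^2 = 0.1073

Answer: 19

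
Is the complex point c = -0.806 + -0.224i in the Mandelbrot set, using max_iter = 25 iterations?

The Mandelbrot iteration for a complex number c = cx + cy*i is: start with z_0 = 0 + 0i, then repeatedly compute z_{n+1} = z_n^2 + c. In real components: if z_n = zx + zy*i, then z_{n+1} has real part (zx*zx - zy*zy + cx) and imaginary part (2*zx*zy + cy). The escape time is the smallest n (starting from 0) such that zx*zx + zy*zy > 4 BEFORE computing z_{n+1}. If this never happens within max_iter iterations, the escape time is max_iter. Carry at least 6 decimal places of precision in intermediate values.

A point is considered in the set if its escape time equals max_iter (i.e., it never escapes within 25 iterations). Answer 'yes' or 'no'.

z_0 = 0 + 0i, c = -0.8060 + -0.2240i
Iter 1: z = -0.8060 + -0.2240i, |z|^2 = 0.6998
Iter 2: z = -0.2065 + 0.1371i, |z|^2 = 0.0615
Iter 3: z = -0.7821 + -0.2806i, |z|^2 = 0.6905
Iter 4: z = -0.2730 + 0.2150i, |z|^2 = 0.1208
Iter 5: z = -0.7777 + -0.3414i, |z|^2 = 0.7213
Iter 6: z = -0.3178 + 0.3070i, |z|^2 = 0.1952
Iter 7: z = -0.7993 + -0.4191i, |z|^2 = 0.8145
Iter 8: z = -0.3428 + 0.4459i, |z|^2 = 0.3164
Iter 9: z = -0.8873 + -0.5297i, |z|^2 = 1.0680
Iter 10: z = -0.2993 + 0.7161i, |z|^2 = 0.6024
Iter 11: z = -1.2292 + -0.6526i, |z|^2 = 1.9370
Iter 12: z = 0.2791 + 1.3805i, |z|^2 = 1.9837
Iter 13: z = -2.6339 + 0.5466i, |z|^2 = 7.2363
Escaped at iteration 13

Answer: no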